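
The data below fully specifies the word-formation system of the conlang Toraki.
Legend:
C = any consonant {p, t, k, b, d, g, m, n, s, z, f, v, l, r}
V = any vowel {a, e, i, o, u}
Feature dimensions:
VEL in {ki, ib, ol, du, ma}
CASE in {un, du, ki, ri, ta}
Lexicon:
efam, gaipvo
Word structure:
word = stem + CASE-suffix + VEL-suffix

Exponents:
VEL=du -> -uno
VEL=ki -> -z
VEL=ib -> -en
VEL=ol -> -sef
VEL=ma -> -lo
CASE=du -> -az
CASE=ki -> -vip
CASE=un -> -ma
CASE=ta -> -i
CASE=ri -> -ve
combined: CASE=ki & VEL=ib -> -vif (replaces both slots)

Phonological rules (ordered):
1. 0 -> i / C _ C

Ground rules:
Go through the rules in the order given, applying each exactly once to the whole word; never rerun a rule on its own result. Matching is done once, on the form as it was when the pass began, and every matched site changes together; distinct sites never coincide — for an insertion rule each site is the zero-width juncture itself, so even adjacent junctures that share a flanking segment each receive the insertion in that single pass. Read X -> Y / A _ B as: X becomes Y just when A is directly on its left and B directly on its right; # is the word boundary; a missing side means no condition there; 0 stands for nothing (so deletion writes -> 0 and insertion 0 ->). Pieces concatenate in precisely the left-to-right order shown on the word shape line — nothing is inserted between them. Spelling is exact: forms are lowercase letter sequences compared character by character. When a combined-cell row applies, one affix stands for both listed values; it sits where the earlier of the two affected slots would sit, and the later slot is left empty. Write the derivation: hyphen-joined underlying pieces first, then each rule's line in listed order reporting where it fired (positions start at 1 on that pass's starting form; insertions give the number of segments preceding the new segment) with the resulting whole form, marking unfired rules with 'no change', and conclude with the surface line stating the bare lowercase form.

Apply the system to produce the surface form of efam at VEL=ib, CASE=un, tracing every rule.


underlying: efam-ma-en
1. 0 -> i / C _ C: inserts after position(s) 4: efamimaen
surface: efamimaen


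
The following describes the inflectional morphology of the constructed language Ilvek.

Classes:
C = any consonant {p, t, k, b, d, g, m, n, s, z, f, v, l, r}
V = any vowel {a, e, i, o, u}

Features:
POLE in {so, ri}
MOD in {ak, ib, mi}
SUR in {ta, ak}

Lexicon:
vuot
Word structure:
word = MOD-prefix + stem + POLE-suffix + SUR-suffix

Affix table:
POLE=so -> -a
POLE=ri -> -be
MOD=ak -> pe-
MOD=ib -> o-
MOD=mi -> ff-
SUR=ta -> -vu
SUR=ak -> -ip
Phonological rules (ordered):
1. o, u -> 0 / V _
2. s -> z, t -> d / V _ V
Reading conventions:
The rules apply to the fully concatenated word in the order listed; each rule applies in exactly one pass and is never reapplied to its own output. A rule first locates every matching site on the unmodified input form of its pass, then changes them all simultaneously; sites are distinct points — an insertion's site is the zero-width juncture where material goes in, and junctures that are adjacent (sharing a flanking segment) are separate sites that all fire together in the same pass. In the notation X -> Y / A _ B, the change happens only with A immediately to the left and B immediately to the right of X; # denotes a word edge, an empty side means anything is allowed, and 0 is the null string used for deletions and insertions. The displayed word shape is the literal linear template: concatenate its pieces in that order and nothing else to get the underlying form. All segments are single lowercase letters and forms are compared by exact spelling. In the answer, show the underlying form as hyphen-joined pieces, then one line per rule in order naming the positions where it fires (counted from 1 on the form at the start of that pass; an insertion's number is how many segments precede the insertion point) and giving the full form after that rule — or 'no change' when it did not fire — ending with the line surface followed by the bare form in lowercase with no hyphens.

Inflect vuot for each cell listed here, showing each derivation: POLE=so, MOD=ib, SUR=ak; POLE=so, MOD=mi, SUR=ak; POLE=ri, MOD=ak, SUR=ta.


cell POLE=so, MOD=ib, SUR=ak:
underlying: o-vuot-a-ip
1. o, u -> 0 / V _: fires at position(s) 4: ovutaip
2. s -> z, t -> d / V _ V: fires at position(s) 4: ovudaip
surface: ovudaip

cell POLE=so, MOD=mi, SUR=ak:
underlying: ff-vuot-a-ip
1. o, u -> 0 / V _: fires at position(s) 5: ffvutaip
2. s -> z, t -> d / V _ V: fires at position(s) 5: ffvudaip
surface: ffvudaip

cell POLE=ri, MOD=ak, SUR=ta:
underlying: pe-vuot-be-vu
1. o, u -> 0 / V _: fires at position(s) 5: pevutbevu
2. s -> z, t -> d / V _ V: no change
surface: pevutbevu


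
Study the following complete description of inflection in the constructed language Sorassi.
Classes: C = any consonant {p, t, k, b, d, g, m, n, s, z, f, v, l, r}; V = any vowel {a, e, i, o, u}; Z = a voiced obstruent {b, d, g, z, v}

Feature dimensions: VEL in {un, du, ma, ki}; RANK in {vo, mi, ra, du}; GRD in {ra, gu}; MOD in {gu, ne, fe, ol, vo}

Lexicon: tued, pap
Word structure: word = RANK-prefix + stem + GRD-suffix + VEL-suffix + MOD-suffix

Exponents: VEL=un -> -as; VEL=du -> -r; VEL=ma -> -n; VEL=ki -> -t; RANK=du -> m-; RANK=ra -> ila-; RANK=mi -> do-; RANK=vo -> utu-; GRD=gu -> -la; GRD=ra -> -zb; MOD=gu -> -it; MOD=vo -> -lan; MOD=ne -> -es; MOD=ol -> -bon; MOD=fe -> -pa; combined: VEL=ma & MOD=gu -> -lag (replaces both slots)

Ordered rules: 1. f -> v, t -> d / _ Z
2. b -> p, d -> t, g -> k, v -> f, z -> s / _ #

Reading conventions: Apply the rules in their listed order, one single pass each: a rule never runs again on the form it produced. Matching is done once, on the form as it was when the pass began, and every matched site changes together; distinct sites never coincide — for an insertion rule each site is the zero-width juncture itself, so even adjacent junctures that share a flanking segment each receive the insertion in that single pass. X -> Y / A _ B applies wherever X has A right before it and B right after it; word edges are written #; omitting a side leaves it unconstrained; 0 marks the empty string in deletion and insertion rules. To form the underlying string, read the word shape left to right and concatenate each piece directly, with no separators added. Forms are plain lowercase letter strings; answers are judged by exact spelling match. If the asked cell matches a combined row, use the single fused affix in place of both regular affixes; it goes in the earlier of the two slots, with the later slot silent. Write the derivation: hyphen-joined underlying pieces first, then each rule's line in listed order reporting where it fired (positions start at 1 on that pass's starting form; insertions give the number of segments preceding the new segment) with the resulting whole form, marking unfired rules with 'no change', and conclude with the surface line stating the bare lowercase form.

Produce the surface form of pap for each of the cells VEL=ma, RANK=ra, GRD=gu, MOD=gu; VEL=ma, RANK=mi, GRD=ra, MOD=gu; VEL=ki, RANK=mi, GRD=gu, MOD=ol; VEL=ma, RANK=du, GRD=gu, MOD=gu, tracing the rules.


cell VEL=ma, RANK=ra, GRD=gu, MOD=gu:
underlying: ila-pap-la-lag
1. f -> v, t -> d / _ Z: no change
2. b -> p, d -> t, g -> k, v -> f, z -> s / _ #: fires at position(s) 11: ilapaplalak
surface: ilapaplalak

cell VEL=ma, RANK=mi, GRD=ra, MOD=gu:
underlying: do-pap-zb-lag
1. f -> v, t -> d / _ Z: no change
2. b -> p, d -> t, g -> k, v -> f, z -> s / _ #: fires at position(s) 10: dopapzblak
surface: dopapzblak

cell VEL=ki, RANK=mi, GRD=gu, MOD=ol:
underlying: do-pap-la-t-bon
1. f -> v, t -> d / _ Z: fires at position(s) 8: dopapladbon
2. b -> p, d -> t, g -> k, v -> f, z -> s / _ #: no change
surface: dopapladbon

cell VEL=ma, RANK=du, GRD=gu, MOD=gu:
underlying: m-pap-la-lag
1. f -> v, t -> d / _ Z: no change
2. b -> p, d -> t, g -> k, v -> f, z -> s / _ #: fires at position(s) 9: mpaplalak
surface: mpaplalak


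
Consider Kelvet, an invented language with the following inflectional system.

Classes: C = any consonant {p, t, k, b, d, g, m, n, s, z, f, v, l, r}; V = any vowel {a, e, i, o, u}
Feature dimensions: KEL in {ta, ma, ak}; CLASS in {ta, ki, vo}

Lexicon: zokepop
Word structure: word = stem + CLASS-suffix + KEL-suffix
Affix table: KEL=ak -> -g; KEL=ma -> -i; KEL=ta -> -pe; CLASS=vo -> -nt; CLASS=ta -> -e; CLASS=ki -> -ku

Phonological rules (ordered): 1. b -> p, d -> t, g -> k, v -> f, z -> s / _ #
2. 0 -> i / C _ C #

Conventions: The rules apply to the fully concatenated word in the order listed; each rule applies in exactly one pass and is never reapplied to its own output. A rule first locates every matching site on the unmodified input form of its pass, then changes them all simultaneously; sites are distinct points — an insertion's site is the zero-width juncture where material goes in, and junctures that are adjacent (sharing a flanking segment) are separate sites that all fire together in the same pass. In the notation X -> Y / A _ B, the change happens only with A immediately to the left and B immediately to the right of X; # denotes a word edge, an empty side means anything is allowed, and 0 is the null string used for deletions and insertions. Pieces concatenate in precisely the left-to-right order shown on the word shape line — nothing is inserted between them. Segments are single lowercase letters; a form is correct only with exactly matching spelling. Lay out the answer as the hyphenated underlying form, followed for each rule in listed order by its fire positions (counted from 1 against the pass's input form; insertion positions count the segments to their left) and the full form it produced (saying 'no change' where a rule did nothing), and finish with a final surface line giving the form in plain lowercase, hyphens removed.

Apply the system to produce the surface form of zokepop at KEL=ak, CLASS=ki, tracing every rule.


underlying: zokepop-ku-g
1. b -> p, d -> t, g -> k, v -> f, z -> s / _ #: fires at position(s) 10: zokepopkuk
2. 0 -> i / C _ C #: no change
surface: zokepopkuk


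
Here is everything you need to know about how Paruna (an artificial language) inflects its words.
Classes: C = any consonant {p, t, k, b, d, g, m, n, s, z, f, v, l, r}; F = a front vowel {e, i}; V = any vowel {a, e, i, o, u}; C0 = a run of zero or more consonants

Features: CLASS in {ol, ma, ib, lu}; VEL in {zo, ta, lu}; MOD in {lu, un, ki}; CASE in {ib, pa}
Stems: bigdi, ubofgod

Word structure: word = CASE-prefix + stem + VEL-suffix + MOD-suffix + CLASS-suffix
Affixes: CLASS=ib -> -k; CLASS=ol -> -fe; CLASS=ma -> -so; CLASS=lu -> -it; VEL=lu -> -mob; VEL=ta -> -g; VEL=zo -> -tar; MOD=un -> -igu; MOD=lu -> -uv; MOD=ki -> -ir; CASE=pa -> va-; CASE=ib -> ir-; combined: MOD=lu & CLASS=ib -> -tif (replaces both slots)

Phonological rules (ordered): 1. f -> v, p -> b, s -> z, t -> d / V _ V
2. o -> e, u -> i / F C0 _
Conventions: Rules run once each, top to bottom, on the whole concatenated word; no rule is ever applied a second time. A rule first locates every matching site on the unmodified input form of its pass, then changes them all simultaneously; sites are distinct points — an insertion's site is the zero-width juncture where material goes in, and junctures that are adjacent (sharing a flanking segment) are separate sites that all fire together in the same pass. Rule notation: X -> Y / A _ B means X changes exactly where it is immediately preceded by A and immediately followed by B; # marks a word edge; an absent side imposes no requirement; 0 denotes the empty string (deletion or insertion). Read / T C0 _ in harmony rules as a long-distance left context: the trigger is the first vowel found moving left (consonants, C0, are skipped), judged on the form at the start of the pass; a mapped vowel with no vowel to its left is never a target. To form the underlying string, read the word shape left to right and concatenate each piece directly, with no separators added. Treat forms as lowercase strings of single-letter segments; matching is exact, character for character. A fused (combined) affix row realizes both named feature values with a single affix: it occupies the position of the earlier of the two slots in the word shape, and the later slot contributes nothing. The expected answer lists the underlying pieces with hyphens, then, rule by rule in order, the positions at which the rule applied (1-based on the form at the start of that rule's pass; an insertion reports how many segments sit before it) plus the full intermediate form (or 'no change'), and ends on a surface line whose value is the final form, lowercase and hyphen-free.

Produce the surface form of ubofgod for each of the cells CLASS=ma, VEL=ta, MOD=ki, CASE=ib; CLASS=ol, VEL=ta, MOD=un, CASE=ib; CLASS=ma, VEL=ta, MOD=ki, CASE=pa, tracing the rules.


cell CLASS=ma, VEL=ta, MOD=ki, CASE=ib:
underlying: ir-ubofgod-g-ir-so
1. f -> v, p -> b, s -> z, t -> d / V _ V: no change
2. o -> e, u -> i / F C0 _: fires at position(s) 3, 14: iribofgodgirse
surface: iribofgodgirse

cell CLASS=ol, VEL=ta, MOD=un, CASE=ib:
underlying: ir-ubofgod-g-igu-fe
1. f -> v, p -> b, s -> z, t -> d / V _ V: fires at position(s) 14: irubofgodgiguve
2. o -> e, u -> i / F C0 _: fires at position(s) 3, 13: iribofgodgigive
surface: iribofgodgigive

cell CLASS=ma, VEL=ta, MOD=ki, CASE=pa:
underlying: va-ubofgod-g-ir-so
1. f -> v, p -> b, s -> z, t -> d / V _ V: no change
2. o -> e, u -> i / F C0 _: fires at position(s) 14: vaubofgodgirse
surface: vaubofgodgirse


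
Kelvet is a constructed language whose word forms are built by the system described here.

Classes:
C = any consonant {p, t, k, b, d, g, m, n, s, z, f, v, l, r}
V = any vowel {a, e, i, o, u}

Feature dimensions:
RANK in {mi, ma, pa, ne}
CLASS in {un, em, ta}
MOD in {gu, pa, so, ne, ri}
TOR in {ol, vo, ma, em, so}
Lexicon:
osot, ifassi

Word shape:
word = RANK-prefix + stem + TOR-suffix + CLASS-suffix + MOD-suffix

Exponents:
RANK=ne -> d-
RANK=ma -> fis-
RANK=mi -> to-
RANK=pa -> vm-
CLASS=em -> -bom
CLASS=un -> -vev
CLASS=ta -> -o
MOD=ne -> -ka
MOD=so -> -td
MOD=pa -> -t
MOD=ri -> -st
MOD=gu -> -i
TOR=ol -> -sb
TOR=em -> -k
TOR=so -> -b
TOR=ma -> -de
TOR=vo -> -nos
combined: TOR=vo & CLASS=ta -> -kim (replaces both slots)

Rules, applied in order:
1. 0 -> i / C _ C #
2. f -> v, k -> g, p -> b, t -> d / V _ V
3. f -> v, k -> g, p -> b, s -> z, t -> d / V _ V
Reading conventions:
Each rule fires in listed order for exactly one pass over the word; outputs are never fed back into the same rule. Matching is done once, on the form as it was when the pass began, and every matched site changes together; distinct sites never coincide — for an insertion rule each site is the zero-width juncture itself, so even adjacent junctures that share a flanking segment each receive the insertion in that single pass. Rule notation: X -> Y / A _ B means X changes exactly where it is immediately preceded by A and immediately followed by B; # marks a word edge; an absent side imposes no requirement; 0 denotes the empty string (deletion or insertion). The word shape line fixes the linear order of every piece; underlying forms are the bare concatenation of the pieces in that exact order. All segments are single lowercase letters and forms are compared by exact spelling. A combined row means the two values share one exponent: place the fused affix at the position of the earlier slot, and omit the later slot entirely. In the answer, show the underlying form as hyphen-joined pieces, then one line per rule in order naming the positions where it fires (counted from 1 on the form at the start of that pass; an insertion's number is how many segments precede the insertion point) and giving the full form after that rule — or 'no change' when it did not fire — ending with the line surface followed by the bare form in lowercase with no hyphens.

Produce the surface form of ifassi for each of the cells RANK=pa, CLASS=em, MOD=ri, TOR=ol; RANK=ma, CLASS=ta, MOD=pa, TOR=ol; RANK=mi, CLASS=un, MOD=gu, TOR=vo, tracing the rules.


cell RANK=pa, CLASS=em, MOD=ri, TOR=ol:
underlying: vm-ifassi-sb-bom-st
1. 0 -> i / C _ C #: inserts after position(s) 14: vmifassisbbomsit
2. f -> v, k -> g, p -> b, t -> d / V _ V: fires at position(s) 4: vmivassisbbomsit
3. f -> v, k -> g, p -> b, s -> z, t -> d / V _ V: no change
surface: vmivassisbbomsit

cell RANK=ma, CLASS=ta, MOD=pa, TOR=ol:
underlying: fis-ifassi-sb-o-t
1. 0 -> i / C _ C #: no change
2. f -> v, k -> g, p -> b, t -> d / V _ V: fires at position(s) 5: fisivassisbot
3. f -> v, k -> g, p -> b, s -> z, t -> d / V _ V: fires at position(s) 3: fizivassisbot
surface: fizivassisbot

cell RANK=mi, CLASS=un, MOD=gu, TOR=vo:
underlying: to-ifassi-nos-vev-i
1. 0 -> i / C _ C #: no change
2. f -> v, k -> g, p -> b, t -> d / V _ V: fires at position(s) 4: toivassinosvevi
3. f -> v, k -> g, p -> b, s -> z, t -> d / V _ V: no change
surface: toivassinosvevi


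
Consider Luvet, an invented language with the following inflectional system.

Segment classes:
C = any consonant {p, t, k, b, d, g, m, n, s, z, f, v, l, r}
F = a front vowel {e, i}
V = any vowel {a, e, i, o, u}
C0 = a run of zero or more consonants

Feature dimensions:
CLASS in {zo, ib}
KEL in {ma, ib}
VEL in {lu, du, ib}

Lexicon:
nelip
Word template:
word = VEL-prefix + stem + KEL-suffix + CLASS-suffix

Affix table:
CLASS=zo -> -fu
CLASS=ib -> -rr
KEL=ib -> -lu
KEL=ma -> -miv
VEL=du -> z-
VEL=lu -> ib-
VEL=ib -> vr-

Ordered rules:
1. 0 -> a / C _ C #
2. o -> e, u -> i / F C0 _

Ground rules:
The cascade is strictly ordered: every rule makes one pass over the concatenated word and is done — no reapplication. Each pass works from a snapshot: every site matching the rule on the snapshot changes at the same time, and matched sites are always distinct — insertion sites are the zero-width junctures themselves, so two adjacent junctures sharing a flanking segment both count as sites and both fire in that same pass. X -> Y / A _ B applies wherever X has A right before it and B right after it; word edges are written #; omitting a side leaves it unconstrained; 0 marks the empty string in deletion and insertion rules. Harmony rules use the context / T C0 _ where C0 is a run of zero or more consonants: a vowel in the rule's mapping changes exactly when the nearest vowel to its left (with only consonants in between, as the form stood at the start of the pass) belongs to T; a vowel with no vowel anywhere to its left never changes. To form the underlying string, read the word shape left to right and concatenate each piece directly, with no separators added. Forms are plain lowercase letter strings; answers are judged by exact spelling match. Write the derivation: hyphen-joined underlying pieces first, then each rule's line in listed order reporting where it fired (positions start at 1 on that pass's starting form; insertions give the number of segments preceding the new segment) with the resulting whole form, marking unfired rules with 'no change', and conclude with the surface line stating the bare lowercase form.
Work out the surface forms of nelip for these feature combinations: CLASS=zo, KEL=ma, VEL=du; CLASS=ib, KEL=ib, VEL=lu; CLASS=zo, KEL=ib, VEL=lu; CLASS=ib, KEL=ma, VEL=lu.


cell CLASS=zo, KEL=ma, VEL=du:
underlying: z-nelip-miv-fu
1. 0 -> a / C _ C #: no change
2. o -> e, u -> i / F C0 _: fires at position(s) 11: znelipmivfi
surface: znelipmivfi

cell CLASS=ib, KEL=ib, VEL=lu:
underlying: ib-nelip-lu-rr
1. 0 -> a / C _ C #: inserts after position(s) 10: ibneliplurar
2. o -> e, u -> i / F C0 _: fires at position(s) 9: ibneliplirar
surface: ibneliplirar

cell CLASS=zo, KEL=ib, VEL=lu:
underlying: ib-nelip-lu-fu
1. 0 -> a / C _ C #: no change
2. o -> e, u -> i / F C0 _: fires at position(s) 9: ibneliplifu
surface: ibneliplifu

cell CLASS=ib, KEL=ma, VEL=lu:
underlying: ib-nelip-miv-rr
1. 0 -> a / C _ C #: inserts after position(s) 11: ibnelipmivrar
2. o -> e, u -> i / F C0 _: no change
surface: ibnelipmivrar


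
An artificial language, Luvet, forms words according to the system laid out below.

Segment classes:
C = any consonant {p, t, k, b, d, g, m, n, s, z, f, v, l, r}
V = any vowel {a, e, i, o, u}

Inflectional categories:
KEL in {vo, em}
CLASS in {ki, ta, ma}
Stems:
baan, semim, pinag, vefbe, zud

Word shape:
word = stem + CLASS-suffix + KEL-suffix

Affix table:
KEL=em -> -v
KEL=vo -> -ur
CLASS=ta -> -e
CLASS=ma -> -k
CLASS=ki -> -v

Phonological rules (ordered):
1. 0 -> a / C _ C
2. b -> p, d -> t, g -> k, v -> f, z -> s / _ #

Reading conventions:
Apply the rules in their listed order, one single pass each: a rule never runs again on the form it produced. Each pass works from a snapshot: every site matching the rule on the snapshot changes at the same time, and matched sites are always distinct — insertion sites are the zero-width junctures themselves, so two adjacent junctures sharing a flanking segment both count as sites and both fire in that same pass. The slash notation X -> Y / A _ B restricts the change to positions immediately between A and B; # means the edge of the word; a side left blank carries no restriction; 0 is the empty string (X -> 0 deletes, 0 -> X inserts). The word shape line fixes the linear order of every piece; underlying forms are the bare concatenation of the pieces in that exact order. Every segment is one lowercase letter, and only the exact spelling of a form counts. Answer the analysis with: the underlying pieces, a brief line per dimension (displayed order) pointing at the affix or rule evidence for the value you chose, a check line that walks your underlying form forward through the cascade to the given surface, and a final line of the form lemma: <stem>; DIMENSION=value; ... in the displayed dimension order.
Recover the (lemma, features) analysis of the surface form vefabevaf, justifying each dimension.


underlying: vefbe-v-v
KEL=em - signalled by the affix -v
CLASS=ki - signalled by the affix -v
check: vefbevv -> vefabevav -> vefabevaf
lemma: vefbe; KEL=em; CLASS=ki


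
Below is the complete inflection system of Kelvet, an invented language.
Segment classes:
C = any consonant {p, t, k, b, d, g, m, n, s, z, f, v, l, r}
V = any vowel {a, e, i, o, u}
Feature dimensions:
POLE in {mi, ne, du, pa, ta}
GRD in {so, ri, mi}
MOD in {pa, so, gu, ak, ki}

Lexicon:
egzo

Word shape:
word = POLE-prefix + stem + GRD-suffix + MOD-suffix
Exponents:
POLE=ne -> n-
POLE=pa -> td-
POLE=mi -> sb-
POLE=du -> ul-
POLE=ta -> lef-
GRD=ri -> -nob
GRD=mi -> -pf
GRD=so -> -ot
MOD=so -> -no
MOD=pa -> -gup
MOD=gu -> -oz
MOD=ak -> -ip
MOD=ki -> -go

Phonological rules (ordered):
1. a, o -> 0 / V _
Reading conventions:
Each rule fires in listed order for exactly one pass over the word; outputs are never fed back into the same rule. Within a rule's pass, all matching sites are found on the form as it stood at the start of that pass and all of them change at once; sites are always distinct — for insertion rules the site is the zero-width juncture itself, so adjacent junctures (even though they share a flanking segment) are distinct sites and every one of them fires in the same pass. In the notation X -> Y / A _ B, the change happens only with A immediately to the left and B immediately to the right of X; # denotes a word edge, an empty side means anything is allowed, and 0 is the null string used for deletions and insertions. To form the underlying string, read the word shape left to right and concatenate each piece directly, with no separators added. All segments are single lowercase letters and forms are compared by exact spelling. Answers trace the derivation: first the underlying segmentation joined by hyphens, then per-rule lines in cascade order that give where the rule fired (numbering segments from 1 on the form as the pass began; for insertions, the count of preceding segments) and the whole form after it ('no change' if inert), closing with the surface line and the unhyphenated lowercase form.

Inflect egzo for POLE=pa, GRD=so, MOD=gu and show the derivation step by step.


underlying: td-egzo-ot-oz
1. a, o -> 0 / V _: fires at position(s) 7: tdegzotoz
surface: tdegzotoz


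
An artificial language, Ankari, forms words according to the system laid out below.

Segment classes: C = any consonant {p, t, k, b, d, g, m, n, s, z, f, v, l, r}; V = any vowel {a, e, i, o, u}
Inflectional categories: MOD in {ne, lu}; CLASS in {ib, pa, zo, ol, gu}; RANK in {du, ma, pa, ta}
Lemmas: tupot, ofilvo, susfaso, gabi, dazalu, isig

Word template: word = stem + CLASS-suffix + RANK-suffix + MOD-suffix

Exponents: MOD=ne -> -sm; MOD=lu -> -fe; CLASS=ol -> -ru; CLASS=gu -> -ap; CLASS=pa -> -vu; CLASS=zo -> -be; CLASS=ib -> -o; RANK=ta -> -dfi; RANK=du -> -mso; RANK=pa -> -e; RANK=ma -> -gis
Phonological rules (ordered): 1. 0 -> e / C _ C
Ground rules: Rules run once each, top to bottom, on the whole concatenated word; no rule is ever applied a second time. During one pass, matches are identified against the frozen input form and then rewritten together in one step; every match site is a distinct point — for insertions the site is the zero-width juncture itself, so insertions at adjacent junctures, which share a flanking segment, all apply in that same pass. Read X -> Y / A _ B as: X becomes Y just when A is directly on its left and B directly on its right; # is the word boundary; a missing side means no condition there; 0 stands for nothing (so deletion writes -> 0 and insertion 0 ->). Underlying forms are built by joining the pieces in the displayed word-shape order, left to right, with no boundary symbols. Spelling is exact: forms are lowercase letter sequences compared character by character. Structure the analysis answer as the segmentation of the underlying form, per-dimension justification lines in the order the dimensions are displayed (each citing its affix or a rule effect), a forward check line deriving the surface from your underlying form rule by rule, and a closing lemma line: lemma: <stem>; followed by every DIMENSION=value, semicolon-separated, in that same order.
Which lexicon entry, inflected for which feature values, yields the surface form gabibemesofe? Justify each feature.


underlying: gabi-be-mso-fe
MOD=lu - signalled by the affix -fe
CLASS=zo - signalled by the affix -be
RANK=du - signalled by the affix -mso
check: gabibemsofe -> gabibemesofe
lemma: gabi; MOD=lu; CLASS=zo; RANK=du


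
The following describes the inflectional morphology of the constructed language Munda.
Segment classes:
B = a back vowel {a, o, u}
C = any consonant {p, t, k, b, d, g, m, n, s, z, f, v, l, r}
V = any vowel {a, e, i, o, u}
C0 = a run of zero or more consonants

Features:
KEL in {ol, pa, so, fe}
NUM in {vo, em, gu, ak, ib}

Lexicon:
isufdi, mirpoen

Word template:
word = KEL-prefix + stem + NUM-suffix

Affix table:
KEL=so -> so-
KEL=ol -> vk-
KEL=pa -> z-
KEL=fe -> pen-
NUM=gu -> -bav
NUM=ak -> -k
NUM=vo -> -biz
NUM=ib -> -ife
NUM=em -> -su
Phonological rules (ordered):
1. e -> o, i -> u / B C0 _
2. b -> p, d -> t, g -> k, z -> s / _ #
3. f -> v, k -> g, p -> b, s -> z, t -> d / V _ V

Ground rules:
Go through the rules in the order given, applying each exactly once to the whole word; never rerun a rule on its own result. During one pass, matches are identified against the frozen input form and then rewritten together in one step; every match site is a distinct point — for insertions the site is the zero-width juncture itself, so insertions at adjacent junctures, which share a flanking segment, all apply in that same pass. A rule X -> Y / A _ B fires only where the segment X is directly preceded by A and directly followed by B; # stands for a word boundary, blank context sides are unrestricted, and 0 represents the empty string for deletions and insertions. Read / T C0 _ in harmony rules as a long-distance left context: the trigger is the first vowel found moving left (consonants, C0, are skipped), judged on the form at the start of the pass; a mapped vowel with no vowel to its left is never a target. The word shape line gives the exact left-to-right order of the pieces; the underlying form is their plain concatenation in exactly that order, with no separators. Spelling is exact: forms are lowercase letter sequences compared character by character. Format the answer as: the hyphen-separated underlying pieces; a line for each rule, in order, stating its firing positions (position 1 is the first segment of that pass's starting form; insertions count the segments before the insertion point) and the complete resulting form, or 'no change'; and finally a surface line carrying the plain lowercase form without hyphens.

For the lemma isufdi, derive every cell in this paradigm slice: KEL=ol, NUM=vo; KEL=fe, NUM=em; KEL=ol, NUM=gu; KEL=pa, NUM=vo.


cell KEL=ol, NUM=vo:
underlying: vk-isufdi-biz
1. e -> o, i -> u / B C0 _: fires at position(s) 8: vkisufdubiz
2. b -> p, d -> t, g -> k, z -> s / _ #: fires at position(s) 11: vkisufdubis
3. f -> v, k -> g, p -> b, s -> z, t -> d / V _ V: fires at position(s) 4: vkizufdubis
surface: vkizufdubis

cell KEL=fe, NUM=em:
underlying: pen-isufdi-su
1. e -> o, i -> u / B C0 _: fires at position(s) 9: penisufdusu
2. b -> p, d -> t, g -> k, z -> s / _ #: no change
3. f -> v, k -> g, p -> b, s -> z, t -> d / V _ V: fires at position(s) 5, 10: penizufduzu
surface: penizufduzu

cell KEL=ol, NUM=gu:
underlying: vk-isufdi-bav
1. e -> o, i -> u / B C0 _: fires at position(s) 8: vkisufdubav
2. b -> p, d -> t, g -> k, z -> s / _ #: no change
3. f -> v, k -> g, p -> b, s -> z, t -> d / V _ V: fires at position(s) 4: vkizufdubav
surface: vkizufdubav

cell KEL=pa, NUM=vo:
underlying: z-isufdi-biz
1. e -> o, i -> u / B C0 _: fires at position(s) 7: zisufdubiz
2. b -> p, d -> t, g -> k, z -> s / _ #: fires at position(s) 10: zisufdubis
3. f -> v, k -> g, p -> b, s -> z, t -> d / V _ V: fires at position(s) 3: zizufdubis
surface: zizufdubis


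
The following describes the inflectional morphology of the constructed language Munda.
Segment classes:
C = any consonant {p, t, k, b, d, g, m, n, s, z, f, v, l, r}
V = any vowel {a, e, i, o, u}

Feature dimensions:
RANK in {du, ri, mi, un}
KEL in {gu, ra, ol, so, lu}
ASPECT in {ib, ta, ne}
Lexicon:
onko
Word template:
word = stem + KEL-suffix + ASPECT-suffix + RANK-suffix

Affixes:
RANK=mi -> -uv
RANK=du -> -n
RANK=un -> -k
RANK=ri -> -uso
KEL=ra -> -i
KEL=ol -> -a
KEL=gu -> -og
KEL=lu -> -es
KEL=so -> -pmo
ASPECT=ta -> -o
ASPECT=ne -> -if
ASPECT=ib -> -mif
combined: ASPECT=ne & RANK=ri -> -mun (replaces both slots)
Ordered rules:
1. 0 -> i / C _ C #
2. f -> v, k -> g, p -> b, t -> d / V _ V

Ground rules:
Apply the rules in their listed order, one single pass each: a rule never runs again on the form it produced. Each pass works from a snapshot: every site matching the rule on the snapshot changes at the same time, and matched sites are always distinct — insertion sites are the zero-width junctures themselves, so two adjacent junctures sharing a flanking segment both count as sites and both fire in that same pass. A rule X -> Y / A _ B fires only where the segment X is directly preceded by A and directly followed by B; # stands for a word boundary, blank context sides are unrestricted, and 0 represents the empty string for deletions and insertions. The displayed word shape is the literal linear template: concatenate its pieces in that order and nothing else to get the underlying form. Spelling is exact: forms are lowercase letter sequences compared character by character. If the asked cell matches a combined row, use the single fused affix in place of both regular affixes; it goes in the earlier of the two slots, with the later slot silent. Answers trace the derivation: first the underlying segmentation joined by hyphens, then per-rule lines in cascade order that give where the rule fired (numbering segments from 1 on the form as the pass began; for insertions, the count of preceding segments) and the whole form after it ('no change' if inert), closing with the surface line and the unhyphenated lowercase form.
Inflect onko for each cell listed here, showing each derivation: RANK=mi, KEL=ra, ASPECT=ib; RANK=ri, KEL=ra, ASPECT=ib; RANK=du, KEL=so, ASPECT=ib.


cell RANK=mi, KEL=ra, ASPECT=ib:
underlying: onko-i-mif-uv
1. 0 -> i / C _ C #: no change
2. f -> v, k -> g, p -> b, t -> d / V _ V: fires at position(s) 8: onkoimivuv
surface: onkoimivuv

cell RANK=ri, KEL=ra, ASPECT=ib:
underlying: onko-i-mif-uso
1. 0 -> i / C _ C #: no change
2. f -> v, k -> g, p -> b, t -> d / V _ V: fires at position(s) 8: onkoimivuso
surface: onkoimivuso

cell RANK=du, KEL=so, ASPECT=ib:
underlying: onko-pmo-mif-n
1. 0 -> i / C _ C #: inserts after position(s) 10: onkopmomifin
2. f -> v, k -> g, p -> b, t -> d / V _ V: fires at position(s) 10: onkopmomivin
surface: onkopmomivin


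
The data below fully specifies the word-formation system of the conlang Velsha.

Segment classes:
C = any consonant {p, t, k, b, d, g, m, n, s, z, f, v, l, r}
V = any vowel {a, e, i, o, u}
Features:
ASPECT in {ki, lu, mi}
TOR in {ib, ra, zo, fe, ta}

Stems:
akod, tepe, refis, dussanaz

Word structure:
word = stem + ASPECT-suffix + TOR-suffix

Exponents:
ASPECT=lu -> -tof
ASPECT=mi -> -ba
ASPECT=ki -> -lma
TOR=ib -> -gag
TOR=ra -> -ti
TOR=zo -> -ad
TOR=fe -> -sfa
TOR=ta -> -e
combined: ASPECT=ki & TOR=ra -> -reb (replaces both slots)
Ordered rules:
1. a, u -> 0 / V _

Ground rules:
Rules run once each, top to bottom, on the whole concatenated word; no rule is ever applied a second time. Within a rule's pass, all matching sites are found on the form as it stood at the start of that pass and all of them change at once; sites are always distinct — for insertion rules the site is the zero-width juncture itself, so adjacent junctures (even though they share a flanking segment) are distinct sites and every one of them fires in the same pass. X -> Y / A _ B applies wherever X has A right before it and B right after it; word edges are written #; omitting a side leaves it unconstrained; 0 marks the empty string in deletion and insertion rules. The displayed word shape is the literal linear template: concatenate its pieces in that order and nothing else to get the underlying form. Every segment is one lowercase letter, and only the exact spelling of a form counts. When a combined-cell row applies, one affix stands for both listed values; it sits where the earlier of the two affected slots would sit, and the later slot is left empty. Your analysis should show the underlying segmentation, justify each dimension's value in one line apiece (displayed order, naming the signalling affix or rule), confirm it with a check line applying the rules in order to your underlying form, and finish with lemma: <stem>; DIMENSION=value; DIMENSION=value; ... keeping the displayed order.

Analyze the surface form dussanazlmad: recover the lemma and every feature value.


underlying: dussanaz-lma-ad
ASPECT=ki - signalled by the affix -lma
TOR=zo - signalled by the affix -ad
check: dussanazlmaad -> dussanazlmad
lemma: dussanaz; ASPECT=ki; TOR=zo


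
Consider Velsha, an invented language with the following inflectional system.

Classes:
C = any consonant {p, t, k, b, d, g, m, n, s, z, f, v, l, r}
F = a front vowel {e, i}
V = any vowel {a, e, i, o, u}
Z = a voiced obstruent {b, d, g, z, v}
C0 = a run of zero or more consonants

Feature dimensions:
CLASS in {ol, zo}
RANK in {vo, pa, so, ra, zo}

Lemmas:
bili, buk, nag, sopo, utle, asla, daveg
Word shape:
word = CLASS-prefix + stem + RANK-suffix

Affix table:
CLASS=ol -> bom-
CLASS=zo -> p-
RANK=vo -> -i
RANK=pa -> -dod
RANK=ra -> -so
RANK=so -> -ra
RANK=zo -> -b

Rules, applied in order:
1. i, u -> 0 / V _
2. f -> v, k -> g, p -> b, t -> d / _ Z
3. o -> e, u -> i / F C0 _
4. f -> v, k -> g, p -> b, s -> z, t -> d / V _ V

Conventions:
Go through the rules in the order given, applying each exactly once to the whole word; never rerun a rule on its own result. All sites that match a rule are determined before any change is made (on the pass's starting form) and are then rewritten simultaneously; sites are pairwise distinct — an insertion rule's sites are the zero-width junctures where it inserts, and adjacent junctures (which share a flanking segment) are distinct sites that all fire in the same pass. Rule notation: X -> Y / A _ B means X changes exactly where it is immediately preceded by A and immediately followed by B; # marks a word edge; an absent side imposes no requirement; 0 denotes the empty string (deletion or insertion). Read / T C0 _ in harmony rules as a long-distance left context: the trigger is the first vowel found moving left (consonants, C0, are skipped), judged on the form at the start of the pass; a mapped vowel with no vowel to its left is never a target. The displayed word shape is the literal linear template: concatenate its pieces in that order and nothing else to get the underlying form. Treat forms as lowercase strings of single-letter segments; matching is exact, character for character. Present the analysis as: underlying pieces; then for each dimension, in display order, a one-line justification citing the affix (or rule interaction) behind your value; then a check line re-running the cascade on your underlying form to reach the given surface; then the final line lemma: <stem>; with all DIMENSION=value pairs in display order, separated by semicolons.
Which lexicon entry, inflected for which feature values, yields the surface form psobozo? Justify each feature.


underlying: p-sopo-so
CLASS=zo - signalled by the affix p-
RANK=ra - signalled by the affix -so
check: psoposo -> psoposo -> psoposo -> psoposo -> psobozo
lemma: sopo; CLASS=zo; RANK=ra


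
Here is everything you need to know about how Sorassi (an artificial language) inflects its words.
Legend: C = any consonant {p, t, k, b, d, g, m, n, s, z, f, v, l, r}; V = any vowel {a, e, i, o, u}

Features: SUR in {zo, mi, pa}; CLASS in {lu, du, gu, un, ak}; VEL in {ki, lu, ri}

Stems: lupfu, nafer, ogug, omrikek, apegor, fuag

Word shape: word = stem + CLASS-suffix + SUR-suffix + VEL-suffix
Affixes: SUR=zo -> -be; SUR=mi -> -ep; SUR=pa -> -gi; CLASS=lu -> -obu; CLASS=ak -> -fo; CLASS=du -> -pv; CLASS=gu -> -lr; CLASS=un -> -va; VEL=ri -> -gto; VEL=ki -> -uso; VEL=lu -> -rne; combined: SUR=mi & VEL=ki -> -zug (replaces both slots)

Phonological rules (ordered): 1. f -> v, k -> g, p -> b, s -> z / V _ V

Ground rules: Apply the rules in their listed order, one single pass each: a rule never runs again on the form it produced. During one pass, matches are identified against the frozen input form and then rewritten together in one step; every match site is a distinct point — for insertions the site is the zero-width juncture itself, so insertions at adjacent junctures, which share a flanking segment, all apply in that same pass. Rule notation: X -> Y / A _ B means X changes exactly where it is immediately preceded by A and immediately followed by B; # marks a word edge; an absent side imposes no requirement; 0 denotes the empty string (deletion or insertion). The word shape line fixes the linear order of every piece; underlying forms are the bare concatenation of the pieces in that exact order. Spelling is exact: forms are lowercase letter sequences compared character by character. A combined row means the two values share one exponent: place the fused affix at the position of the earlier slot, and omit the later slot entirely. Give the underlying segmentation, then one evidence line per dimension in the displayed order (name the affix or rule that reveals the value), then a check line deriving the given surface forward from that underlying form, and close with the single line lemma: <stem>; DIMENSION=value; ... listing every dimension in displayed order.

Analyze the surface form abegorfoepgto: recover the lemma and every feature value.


underlying: apegor-fo-ep-gto
SUR=mi - signalled by the affix -ep
CLASS=ak - signalled by the affix -fo
VEL=ri - signalled by the affix -gto
check: apegorfoepgto -> abegorfoepgto
lemma: apegor; SUR=mi; CLASS=ak; VEL=ri


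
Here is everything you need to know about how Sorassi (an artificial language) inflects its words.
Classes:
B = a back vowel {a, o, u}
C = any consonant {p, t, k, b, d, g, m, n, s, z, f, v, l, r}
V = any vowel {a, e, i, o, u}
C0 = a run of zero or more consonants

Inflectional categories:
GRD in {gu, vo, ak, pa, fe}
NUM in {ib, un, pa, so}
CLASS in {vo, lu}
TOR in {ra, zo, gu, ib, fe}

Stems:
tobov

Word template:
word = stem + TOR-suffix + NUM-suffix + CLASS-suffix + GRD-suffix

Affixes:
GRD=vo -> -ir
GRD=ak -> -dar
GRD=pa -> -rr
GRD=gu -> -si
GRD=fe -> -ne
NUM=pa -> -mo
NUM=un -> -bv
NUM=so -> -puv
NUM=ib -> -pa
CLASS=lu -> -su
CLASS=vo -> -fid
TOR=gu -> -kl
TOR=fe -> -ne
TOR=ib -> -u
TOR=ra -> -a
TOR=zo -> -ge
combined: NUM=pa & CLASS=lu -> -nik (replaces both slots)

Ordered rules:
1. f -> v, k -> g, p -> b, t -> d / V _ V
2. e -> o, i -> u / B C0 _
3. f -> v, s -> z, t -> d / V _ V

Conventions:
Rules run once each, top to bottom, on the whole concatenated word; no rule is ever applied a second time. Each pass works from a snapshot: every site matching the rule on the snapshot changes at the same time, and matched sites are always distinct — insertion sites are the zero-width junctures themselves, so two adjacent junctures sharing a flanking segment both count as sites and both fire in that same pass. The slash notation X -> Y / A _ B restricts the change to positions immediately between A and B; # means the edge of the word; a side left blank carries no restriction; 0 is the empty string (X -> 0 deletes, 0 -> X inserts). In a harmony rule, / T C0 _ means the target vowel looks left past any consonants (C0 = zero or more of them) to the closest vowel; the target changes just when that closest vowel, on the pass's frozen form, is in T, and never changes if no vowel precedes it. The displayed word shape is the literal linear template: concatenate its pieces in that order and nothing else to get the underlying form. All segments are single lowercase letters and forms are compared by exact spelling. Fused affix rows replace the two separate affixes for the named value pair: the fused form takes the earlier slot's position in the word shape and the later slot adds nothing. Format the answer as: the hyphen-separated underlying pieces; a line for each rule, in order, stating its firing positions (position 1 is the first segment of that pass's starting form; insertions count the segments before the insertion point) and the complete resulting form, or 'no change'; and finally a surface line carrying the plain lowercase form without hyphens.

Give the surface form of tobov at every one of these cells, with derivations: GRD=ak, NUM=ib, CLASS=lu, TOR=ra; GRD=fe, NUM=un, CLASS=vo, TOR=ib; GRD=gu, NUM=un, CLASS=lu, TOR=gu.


cell GRD=ak, NUM=ib, CLASS=lu, TOR=ra:
underlying: tobov-a-pa-su-dar
1. f -> v, k -> g, p -> b, t -> d / V _ V: fires at position(s) 7: tobovabasudar
2. e -> o, i -> u / B C0 _: no change
3. f -> v, s -> z, t -> d / V _ V: fires at position(s) 9: tobovabazudar
surface: tobovabazudar

cell GRD=fe, NUM=un, CLASS=vo, TOR=ib:
underlying: tobov-u-bv-fid-ne
1. f -> v, k -> g, p -> b, t -> d / V _ V: no change
2. e -> o, i -> u / B C0 _: fires at position(s) 10: tobovubvfudne
3. f -> v, s -> z, t -> d / V _ V: no change
surface: tobovubvfudne

cell GRD=gu, NUM=un, CLASS=lu, TOR=gu:
underlying: tobov-kl-bv-su-si
1. f -> v, k -> g, p -> b, t -> d / V _ V: no change
2. e -> o, i -> u / B C0 _: fires at position(s) 13: tobovklbvsusu
3. f -> v, s -> z, t -> d / V _ V: fires at position(s) 12: tobovklbvsuzu
surface: tobovklbvsuzu
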